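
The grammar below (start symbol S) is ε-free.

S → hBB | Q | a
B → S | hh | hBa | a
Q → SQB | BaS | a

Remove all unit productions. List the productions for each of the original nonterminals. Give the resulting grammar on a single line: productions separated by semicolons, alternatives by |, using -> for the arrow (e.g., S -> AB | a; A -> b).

S -> a | BaS | SQB | hBB; B -> a | hh | BaS | SQB | hBB | hBa; Q -> a | BaS | SQB

Unit productions: B->S, S->Q.
Unit pairs (A ⇒* B via units): (B,Q), (B,S), (S,Q).
S: inherits non-unit rules of {Q, S} → BaS | SQB | a | hBB.
B: inherits non-unit rules of {B, Q, S} → BaS | SQB | a | hBB | hBa | hh.
Q: inherits non-unit rules of {Q} → BaS | SQB | a.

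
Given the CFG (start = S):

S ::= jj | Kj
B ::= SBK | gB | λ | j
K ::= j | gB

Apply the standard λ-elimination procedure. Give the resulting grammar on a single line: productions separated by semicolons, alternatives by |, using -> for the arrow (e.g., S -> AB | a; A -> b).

S -> Kj | jj; B -> g | j | SK | gB | SBK; K -> g | j | gB

Nullable set: {B}.
Drop B -> λ.
B -> SBK: B nullable, giving SBK | SK.
B -> gB: B nullable, giving g | gB.
K -> gB: B nullable, giving g | gB.
Unchanged (no nullable symbols): S -> Kj; S -> jj; B -> j; K -> j.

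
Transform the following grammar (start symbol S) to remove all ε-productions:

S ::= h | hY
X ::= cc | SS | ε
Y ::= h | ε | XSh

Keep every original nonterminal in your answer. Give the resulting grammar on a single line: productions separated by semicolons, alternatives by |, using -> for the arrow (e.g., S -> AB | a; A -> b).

Nullable set: {X, Y}.
S -> hY: Y nullable, giving h | hY.
Drop X -> ε.
Drop Y -> ε.
Y -> XSh: X nullable, giving Sh | XSh.
Unchanged (no nullable symbols): S -> h; X -> SS; X -> cc; Y -> h.

S -> h | hY; X -> SS | cc; Y -> h | Sh | XSh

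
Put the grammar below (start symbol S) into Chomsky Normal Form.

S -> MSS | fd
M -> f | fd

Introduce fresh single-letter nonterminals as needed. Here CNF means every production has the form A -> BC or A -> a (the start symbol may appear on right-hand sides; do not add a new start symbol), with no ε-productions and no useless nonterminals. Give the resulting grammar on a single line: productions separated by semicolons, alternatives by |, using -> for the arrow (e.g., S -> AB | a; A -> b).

No ε-productions.
No unit productions to eliminate.
TERM: introduce B -> d, A -> f and substitute in every rule of length ≥2.
BIN: S -> MSS becomes S -> MC, C -> SS.

S -> AB | MC; A -> f; B -> d; C -> SS; M -> f | AB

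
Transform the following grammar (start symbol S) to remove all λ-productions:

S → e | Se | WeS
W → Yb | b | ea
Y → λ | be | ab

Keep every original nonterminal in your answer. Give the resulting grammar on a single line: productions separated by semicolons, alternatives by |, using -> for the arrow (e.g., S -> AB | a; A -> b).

S -> e | Se | WeS; W -> b | Yb | ea; Y -> ab | be

Nullable set: {Y}.
W -> Yb: Y nullable, giving Yb | b.
Drop Y -> λ.
Unchanged (no nullable symbols): S -> Se; S -> WeS; S -> e; W -> b; W -> ea; Y -> ab; Y -> be.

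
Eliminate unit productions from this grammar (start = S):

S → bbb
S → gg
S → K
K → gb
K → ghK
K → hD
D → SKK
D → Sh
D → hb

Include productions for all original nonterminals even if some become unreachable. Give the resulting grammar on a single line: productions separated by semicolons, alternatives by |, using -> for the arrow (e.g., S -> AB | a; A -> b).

Unit productions: S->K.
Unit pairs (A ⇒* B via units): (S,K).
S: inherits non-unit rules of {K, S} → bbb | gb | gg | ghK | hD.
D: inherits non-unit rules of {D} → SKK | Sh | hb.
K: inherits non-unit rules of {K} → gb | ghK | hD.

S -> gb | gg | hD | bbb | ghK; D -> Sh | hb | SKK; K -> gb | hD | ghK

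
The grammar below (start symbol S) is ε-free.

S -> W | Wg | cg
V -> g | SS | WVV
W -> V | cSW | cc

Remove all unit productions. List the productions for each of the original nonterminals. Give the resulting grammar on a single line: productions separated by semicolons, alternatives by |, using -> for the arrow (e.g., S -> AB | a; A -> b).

S -> g | SS | Wg | cc | cg | WVV | cSW; V -> g | SS | WVV; W -> g | SS | cc | WVV | cSW

Unit productions: S->W, W->V.
Unit pairs (A ⇒* B via units): (S,V), (S,W), (W,V).
S: inherits non-unit rules of {S, V, W} → SS | WVV | Wg | cSW | cc | cg | g.
V: inherits non-unit rules of {V} → SS | WVV | g.
W: inherits non-unit rules of {V, W} → SS | WVV | cSW | cc | g.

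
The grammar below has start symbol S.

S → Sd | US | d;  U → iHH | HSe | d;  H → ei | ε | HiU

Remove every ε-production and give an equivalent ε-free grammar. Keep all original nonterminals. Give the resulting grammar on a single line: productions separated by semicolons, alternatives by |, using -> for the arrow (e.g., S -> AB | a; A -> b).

S -> d | Sd | US; H -> ei | iU | HiU; U -> d | i | Se | iH | HSe | iHH

Nullable set: {H}.
Drop H -> ε.
H -> HiU: H nullable, giving HiU | iU.
U -> HSe: H nullable, giving HSe | Se.
U -> iHH: H, H nullable, giving i | iH | iHH.
Unchanged (no nullable symbols): S -> Sd; S -> US; S -> d; H -> ei; U -> d.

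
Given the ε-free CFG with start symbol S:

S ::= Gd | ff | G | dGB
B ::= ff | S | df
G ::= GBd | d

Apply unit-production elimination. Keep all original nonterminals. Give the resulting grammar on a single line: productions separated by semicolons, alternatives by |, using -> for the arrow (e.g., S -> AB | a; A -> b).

Unit productions: B->S, S->G.
Unit pairs (A ⇒* B via units): (B,G), (B,S), (S,G).
S: inherits non-unit rules of {G, S} → GBd | Gd | d | dGB | ff.
B: inherits non-unit rules of {B, G, S} → GBd | Gd | d | dGB | df | ff.
G: inherits non-unit rules of {G} → GBd | d.

S -> d | Gd | ff | GBd | dGB; B -> d | Gd | df | ff | GBd | dGB; G -> d | GBd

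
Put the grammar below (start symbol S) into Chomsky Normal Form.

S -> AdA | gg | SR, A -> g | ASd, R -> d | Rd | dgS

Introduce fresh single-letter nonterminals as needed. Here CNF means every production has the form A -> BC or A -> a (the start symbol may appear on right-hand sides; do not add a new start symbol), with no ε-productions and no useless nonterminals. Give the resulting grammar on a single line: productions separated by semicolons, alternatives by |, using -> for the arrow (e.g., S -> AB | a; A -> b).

No ε-productions.
No unit productions to eliminate.
TERM: introduce B -> d, C -> g and substitute in every rule of length ≥2.
BIN: A -> ASB becomes A -> AD, D -> SB; R -> BCS becomes R -> BE, E -> CS; S -> ABA becomes S -> AF, F -> BA.

S -> AF | CC | SR; A -> g | AD; B -> d; C -> g; D -> SB; E -> CS; F -> BA; R -> d | BE | RB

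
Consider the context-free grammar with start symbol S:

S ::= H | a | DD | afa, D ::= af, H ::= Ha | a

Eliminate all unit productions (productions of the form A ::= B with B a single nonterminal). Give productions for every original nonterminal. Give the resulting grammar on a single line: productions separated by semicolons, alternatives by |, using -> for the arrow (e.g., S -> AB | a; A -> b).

Unit productions: S->H.
Unit pairs (A ⇒* B via units): (S,H).
S: inherits non-unit rules of {H, S} → DD | Ha | a | afa.
D: inherits non-unit rules of {D} → af.
H: inherits non-unit rules of {H} → Ha | a.

S -> a | DD | Ha | afa; D -> af; H -> a | Ha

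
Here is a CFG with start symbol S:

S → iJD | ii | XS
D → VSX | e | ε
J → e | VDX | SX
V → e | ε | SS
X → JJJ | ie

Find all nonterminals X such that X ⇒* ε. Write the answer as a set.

Directly nullable (have an ε-rule): {D, V}.
Not nullable: J, S, X — each has a terminal in every rule's right-hand side or depends on a non-nullable symbol.

{D, V}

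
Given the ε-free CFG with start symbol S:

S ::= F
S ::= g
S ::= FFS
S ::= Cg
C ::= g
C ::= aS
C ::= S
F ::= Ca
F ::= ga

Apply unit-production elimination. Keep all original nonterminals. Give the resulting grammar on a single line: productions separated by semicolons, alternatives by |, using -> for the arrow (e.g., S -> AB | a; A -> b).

S -> g | Ca | Cg | ga | FFS; C -> g | Ca | Cg | aS | ga | FFS; F -> Ca | ga

Unit productions: C->S, S->F.
Unit pairs (A ⇒* B via units): (C,F), (C,S), (S,F).
S: inherits non-unit rules of {F, S} → Ca | Cg | FFS | g | ga.
C: inherits non-unit rules of {C, F, S} → Ca | Cg | FFS | aS | g | ga.
F: inherits non-unit rules of {F} → Ca | ga.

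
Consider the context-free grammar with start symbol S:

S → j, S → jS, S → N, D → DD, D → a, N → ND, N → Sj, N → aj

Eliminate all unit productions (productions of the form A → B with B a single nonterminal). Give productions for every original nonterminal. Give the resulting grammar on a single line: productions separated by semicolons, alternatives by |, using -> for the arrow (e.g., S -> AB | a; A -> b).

S -> j | ND | Sj | aj | jS; D -> a | DD; N -> ND | Sj | aj

Unit productions: S->N.
Unit pairs (A ⇒* B via units): (S,N).
S: inherits non-unit rules of {N, S} → ND | Sj | aj | j | jS.
D: inherits non-unit rules of {D} → DD | a.
N: inherits non-unit rules of {N} → ND | Sj | aj.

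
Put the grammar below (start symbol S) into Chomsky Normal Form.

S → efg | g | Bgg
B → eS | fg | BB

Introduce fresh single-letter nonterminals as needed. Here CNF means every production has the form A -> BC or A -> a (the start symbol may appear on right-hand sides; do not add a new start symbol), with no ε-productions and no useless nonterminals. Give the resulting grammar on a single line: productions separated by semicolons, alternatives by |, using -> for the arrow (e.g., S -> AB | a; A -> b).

S -> g | AE | BF; A -> e; B -> AS | BB | CD; C -> f; D -> g; E -> CD; F -> DD

No ε-productions.
No unit productions to eliminate.
TERM: introduce A -> e, C -> f, D -> g and substitute in every rule of length ≥2.
BIN: S -> ACD becomes S -> AE, E -> CD; S -> BDD becomes S -> BF, F -> DD.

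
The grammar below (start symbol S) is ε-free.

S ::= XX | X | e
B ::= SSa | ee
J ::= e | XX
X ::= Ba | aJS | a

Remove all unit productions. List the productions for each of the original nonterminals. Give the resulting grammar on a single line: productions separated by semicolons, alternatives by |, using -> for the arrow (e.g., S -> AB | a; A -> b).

S -> a | e | Ba | XX | aJS; B -> ee | SSa; J -> e | XX; X -> a | Ba | aJS

Unit productions: S->X.
Unit pairs (A ⇒* B via units): (S,X).
S: inherits non-unit rules of {S, X} → Ba | XX | a | aJS | e.
B: inherits non-unit rules of {B} → SSa | ee.
J: inherits non-unit rules of {J} → XX | e.
X: inherits non-unit rules of {X} → Ba | a | aJS.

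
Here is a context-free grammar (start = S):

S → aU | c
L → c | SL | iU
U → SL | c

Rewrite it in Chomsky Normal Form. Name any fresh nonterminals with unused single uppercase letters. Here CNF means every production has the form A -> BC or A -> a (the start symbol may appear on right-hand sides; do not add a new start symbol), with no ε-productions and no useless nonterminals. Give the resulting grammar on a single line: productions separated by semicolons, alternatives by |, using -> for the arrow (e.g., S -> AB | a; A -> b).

No ε-productions.
No unit productions to eliminate.
TERM: introduce B -> a, A -> i and substitute in every rule of length ≥2.

S -> c | BU; A -> i; B -> a; L -> c | AU | SL; U -> c | SL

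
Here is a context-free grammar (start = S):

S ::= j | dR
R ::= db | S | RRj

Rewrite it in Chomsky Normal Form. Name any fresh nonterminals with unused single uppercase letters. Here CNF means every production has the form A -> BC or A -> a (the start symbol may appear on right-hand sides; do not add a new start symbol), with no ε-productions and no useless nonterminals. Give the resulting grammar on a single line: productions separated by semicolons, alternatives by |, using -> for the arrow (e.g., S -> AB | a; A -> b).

No ε-productions.
After unit-elimination: S -> j | dR; R -> j | dR | db | RRj.
TERM: introduce C -> b, B -> d, A -> j and substitute in every rule of length ≥2.
BIN: R -> RRA becomes R -> RD, D -> RA.

S -> j | BR; A -> j; B -> d; C -> b; D -> RA; R -> j | BC | BR | RD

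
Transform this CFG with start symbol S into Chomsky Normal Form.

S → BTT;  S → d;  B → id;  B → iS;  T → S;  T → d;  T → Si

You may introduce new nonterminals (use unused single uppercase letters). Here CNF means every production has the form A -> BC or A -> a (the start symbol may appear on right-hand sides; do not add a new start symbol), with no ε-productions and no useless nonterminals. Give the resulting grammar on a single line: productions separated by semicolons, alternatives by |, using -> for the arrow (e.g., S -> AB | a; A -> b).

S -> d | BD; A -> i; B -> AC | AS; C -> d; D -> TT; E -> TT; T -> d | BE | SA

No ε-productions.
After unit-elimination: S -> d | BTT; B -> iS | id; T -> d | Si | BTT.
TERM: introduce C -> d, A -> i and substitute in every rule of length ≥2.
BIN: S -> BTT becomes S -> BD, D -> TT; T -> BTT becomes T -> BE, E -> TT.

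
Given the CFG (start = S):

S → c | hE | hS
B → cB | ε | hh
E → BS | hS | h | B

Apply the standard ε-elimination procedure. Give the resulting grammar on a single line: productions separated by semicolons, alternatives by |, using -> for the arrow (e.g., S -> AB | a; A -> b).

S -> c | h | hE | hS; B -> c | cB | hh; E -> B | S | h | BS | hS

Nullable set: {B, E}.
S -> hE: E nullable, giving h | hE.
Drop B -> ε.
B -> cB: B nullable, giving c | cB.
E -> B: B nullable, giving B.
E -> BS: B nullable, giving BS | S.
Unchanged (no nullable symbols): S -> c; S -> hS; B -> hh; E -> h; E -> hS.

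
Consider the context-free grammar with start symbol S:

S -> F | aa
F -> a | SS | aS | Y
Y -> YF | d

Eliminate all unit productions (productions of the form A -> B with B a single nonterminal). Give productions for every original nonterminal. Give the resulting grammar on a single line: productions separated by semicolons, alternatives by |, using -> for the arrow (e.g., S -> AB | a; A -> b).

Unit productions: F->Y, S->F.
Unit pairs (A ⇒* B via units): (F,Y), (S,F), (S,Y).
S: inherits non-unit rules of {F, S, Y} → SS | YF | a | aS | aa | d.
F: inherits non-unit rules of {F, Y} → SS | YF | a | aS | d.
Y: inherits non-unit rules of {Y} → YF | d.

S -> a | d | SS | YF | aS | aa; F -> a | d | SS | YF | aS; Y -> d | YF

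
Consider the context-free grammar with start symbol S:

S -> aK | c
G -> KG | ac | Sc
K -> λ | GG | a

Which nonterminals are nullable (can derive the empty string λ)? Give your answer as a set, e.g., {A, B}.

Directly nullable (have an ε-rule): {K}.
Not nullable: G, S — each has a terminal in every rule's right-hand side or depends on a non-nullable symbol.

{K}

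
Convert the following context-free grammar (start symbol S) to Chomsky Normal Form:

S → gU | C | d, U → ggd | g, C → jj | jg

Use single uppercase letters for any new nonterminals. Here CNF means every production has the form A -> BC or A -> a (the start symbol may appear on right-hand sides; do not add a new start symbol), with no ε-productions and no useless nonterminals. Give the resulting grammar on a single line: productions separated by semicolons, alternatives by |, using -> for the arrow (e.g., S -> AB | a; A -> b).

S -> d | AA | AB | BU; A -> j; B -> g; D -> d; E -> BD; U -> g | BE

No ε-productions.
After unit-elimination: S -> d | gU | jg | jj; C -> jg | jj; U -> g | ggd.
TERM: introduce D -> d, B -> g, A -> j and substitute in every rule of length ≥2.
BIN: U -> BBD becomes U -> BE, E -> BD.
Drop unreachable/unproductive: C.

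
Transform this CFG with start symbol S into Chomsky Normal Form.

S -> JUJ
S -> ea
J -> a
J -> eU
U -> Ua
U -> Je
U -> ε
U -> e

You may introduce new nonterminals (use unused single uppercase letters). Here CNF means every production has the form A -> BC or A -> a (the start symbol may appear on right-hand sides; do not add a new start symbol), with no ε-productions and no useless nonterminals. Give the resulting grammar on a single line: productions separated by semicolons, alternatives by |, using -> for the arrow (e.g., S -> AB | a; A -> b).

Nullable: {U}; after ε-elimination: S -> JJ | ea | JUJ; J -> a | e | eU; U -> a | e | Je | Ua.
No unit productions to eliminate.
TERM: introduce B -> a, A -> e and substitute in every rule of length ≥2.
BIN: S -> JUJ becomes S -> JC, C -> UJ.

S -> AB | JC | JJ; A -> e; B -> a; C -> UJ; J -> a | e | AU; U -> a | e | JA | UB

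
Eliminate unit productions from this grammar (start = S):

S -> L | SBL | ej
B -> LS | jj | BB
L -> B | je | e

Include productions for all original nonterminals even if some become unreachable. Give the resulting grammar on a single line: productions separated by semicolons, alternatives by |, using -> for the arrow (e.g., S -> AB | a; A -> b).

S -> e | BB | LS | ej | je | jj | SBL; B -> BB | LS | jj; L -> e | BB | LS | je | jj

Unit productions: L->B, S->L.
Unit pairs (A ⇒* B via units): (L,B), (S,B), (S,L).
S: inherits non-unit rules of {B, L, S} → BB | LS | SBL | e | ej | je | jj.
B: inherits non-unit rules of {B} → BB | LS | jj.
L: inherits non-unit rules of {B, L} → BB | LS | e | je | jj.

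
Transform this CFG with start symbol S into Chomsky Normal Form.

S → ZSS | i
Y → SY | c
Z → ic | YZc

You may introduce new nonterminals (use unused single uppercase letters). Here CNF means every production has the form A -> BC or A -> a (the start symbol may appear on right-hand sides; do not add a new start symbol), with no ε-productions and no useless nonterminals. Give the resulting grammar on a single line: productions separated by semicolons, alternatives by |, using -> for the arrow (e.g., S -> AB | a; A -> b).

S -> i | ZC; A -> c; B -> i; C -> SS; D -> ZA; Y -> c | SY; Z -> BA | YD

No ε-productions.
No unit productions to eliminate.
TERM: introduce A -> c, B -> i and substitute in every rule of length ≥2.
BIN: S -> ZSS becomes S -> ZC, C -> SS; Z -> YZA becomes Z -> YD, D -> ZA.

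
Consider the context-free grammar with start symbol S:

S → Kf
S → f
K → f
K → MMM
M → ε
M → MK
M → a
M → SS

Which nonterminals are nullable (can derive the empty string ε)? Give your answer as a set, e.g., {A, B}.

{K, M}

Directly nullable (have an ε-rule): {M}.
K is nullable via K -> MMM (every symbol on the right is already known nullable).
Not nullable: S — each has a terminal in every rule's right-hand side or depends on a non-nullable symbol.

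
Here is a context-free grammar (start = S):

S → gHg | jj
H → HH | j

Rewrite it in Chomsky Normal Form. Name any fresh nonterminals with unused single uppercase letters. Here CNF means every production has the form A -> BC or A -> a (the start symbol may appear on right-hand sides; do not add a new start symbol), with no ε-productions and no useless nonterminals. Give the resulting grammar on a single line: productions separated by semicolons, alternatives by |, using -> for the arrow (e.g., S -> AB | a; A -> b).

No ε-productions.
No unit productions to eliminate.
TERM: introduce A -> g, B -> j and substitute in every rule of length ≥2.
BIN: S -> AHA becomes S -> AC, C -> HA.

S -> AC | BB; A -> g; B -> j; C -> HA; H -> j | HH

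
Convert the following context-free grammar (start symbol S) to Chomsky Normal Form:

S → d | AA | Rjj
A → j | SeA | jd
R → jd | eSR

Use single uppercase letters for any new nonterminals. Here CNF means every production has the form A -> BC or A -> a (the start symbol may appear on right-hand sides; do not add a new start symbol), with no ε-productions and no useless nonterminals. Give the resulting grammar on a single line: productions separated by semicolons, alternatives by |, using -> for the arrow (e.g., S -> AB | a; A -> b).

S -> d | AA | RG; A -> j | CD | SE; B -> e; C -> j; D -> d; E -> BA; F -> SR; G -> CC; R -> BF | CD

No ε-productions.
No unit productions to eliminate.
TERM: introduce D -> d, B -> e, C -> j and substitute in every rule of length ≥2.
BIN: A -> SBA becomes A -> SE, E -> BA; R -> BSR becomes R -> BF, F -> SR; S -> RCC becomes S -> RG, G -> CC.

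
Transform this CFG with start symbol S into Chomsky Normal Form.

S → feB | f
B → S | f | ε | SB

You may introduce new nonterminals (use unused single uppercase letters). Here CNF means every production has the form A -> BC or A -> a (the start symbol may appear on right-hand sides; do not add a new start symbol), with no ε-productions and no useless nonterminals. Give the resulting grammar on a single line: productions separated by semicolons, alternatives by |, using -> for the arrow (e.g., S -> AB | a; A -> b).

Nullable: {B}; after ε-elimination: S -> f | fe | feB; B -> S | f | SB.
After unit-elimination: S -> f | fe | feB; B -> f | SB | fe | feB.
TERM: introduce C -> e, A -> f and substitute in every rule of length ≥2.
BIN: B -> ACB becomes B -> AD, D -> CB; S -> ACB becomes S -> AE, E -> CB.

S -> f | AC | AE; A -> f; B -> f | AC | AD | SB; C -> e; D -> CB; E -> CB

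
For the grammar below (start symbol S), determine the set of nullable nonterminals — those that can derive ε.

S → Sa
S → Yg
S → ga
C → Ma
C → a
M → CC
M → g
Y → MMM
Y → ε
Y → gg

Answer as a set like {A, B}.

{Y}

Directly nullable (have an ε-rule): {Y}.
Not nullable: C, M, S — each has a terminal in every rule's right-hand side or depends on a non-nullable symbol.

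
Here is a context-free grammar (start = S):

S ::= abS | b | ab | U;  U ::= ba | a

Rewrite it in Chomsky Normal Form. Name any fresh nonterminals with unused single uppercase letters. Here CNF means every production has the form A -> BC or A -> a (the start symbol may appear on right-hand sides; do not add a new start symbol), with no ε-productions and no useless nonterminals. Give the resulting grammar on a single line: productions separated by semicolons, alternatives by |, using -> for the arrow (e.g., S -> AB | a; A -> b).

No ε-productions.
After unit-elimination: S -> a | b | ab | ba | abS; U -> a | ba.
TERM: introduce A -> a, B -> b and substitute in every rule of length ≥2.
BIN: S -> ABS becomes S -> AC, C -> BS.
Drop unreachable/unproductive: U.

S -> a | b | AB | AC | BA; A -> a; B -> b; C -> BS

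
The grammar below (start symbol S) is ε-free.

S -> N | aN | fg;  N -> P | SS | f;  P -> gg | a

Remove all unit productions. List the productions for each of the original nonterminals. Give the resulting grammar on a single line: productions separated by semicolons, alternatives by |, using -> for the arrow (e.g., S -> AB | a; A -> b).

Unit productions: N->P, S->N.
Unit pairs (A ⇒* B via units): (N,P), (S,N), (S,P).
S: inherits non-unit rules of {N, P, S} → SS | a | aN | f | fg | gg.
N: inherits non-unit rules of {N, P} → SS | a | f | gg.
P: inherits non-unit rules of {P} → a | gg.

S -> a | f | SS | aN | fg | gg; N -> a | f | SS | gg; P -> a | gg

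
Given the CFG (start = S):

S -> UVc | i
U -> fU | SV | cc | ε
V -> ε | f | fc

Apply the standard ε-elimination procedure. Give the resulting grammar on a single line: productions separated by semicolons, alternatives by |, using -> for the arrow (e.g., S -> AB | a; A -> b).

Nullable set: {U, V}.
S -> UVc: U, V nullable, giving UVc | Uc | Vc | c.
Drop U -> ε.
U -> SV: V nullable, giving S | SV.
U -> fU: U nullable, giving f | fU.
Drop V -> ε.
Unchanged (no nullable symbols): S -> i; U -> cc; V -> f; V -> fc.

S -> c | i | Uc | Vc | UVc; U -> S | f | SV | cc | fU; V -> f | fc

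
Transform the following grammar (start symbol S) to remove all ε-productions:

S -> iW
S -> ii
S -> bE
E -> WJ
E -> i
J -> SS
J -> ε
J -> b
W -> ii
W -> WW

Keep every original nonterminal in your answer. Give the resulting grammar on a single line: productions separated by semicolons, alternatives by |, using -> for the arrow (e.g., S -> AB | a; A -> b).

Nullable set: {J}.
E -> WJ: J nullable, giving W | WJ.
Drop J -> ε.
Unchanged (no nullable symbols): S -> bE; S -> iW; S -> ii; E -> i; J -> SS; J -> b; W -> WW; W -> ii.

S -> bE | iW | ii; E -> W | i | WJ; J -> b | SS; W -> WW | ii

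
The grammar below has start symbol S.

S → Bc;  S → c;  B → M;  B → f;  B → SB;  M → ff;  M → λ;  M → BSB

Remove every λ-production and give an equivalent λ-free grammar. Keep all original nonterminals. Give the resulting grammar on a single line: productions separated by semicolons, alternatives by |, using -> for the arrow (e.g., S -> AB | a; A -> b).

Nullable set: {B, M}.
S -> Bc: B nullable, giving Bc | c.
B -> M: M nullable, giving M.
B -> SB: B nullable, giving S | SB.
Drop M -> λ.
M -> BSB: B, B nullable, giving BS | BSB | S | SB.
Unchanged (no nullable symbols): S -> c; B -> f; M -> ff.

S -> c | Bc; B -> M | S | f | SB; M -> S | BS | SB | ff | BSB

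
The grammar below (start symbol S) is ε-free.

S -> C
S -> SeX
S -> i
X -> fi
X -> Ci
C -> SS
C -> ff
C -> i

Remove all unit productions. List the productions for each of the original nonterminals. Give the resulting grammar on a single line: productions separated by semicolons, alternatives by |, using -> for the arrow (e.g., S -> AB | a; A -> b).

Unit productions: S->C.
Unit pairs (A ⇒* B via units): (S,C).
S: inherits non-unit rules of {C, S} → SS | SeX | ff | i.
C: inherits non-unit rules of {C} → SS | ff | i.
X: inherits non-unit rules of {X} → Ci | fi.

S -> i | SS | ff | SeX; C -> i | SS | ff; X -> Ci | fi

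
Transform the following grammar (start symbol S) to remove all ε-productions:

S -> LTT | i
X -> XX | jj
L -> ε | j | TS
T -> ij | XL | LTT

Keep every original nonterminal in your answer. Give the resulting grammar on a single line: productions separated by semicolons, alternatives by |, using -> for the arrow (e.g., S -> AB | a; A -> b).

Nullable set: {L}.
S -> LTT: L nullable, giving LTT | TT.
Drop L -> ε.
T -> LTT: L nullable, giving LTT | TT.
T -> XL: L nullable, giving X | XL.
Unchanged (no nullable symbols): S -> i; L -> TS; L -> j; T -> ij; X -> XX; X -> jj.

S -> i | TT | LTT; L -> j | TS; T -> X | TT | XL | ij | LTT; X -> XX | jj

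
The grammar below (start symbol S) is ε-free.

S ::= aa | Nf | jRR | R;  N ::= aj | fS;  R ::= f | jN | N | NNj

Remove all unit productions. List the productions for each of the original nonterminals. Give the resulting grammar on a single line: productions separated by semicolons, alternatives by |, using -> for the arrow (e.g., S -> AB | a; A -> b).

Unit productions: R->N, S->R.
Unit pairs (A ⇒* B via units): (R,N), (S,N), (S,R).
S: inherits non-unit rules of {N, R, S} → NNj | Nf | aa | aj | f | fS | jN | jRR.
N: inherits non-unit rules of {N} → aj | fS.
R: inherits non-unit rules of {N, R} → NNj | aj | f | fS | jN.

S -> f | Nf | aa | aj | fS | jN | NNj | jRR; N -> aj | fS; R -> f | aj | fS | jN | NNj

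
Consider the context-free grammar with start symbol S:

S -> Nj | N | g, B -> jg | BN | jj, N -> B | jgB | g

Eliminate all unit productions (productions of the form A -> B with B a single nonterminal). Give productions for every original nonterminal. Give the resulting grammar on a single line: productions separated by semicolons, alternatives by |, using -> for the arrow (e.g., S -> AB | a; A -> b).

Unit productions: N->B, S->N.
Unit pairs (A ⇒* B via units): (N,B), (S,B), (S,N).
S: inherits non-unit rules of {B, N, S} → BN | Nj | g | jg | jgB | jj.
B: inherits non-unit rules of {B} → BN | jg | jj.
N: inherits non-unit rules of {B, N} → BN | g | jg | jgB | jj.

S -> g | BN | Nj | jg | jj | jgB; B -> BN | jg | jj; N -> g | BN | jg | jj | jgB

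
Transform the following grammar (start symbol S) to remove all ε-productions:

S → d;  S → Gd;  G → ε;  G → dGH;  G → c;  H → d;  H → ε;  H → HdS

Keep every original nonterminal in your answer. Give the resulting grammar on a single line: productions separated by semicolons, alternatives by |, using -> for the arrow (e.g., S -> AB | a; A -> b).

Nullable set: {G, H}.
S -> Gd: G nullable, giving Gd | d.
Drop G -> ε.
G -> dGH: G, H nullable, giving d | dG | dGH | dH.
Drop H -> ε.
H -> HdS: H nullable, giving HdS | dS.
Unchanged (no nullable symbols): S -> d; G -> c; H -> d.

S -> d | Gd; G -> c | d | dG | dH | dGH; H -> d | dS | HdS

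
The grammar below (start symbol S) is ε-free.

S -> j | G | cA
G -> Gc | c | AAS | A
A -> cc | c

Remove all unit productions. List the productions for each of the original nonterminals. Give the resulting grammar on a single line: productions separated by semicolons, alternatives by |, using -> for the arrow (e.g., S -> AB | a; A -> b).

Unit productions: G->A, S->G.
Unit pairs (A ⇒* B via units): (G,A), (S,A), (S,G).
S: inherits non-unit rules of {A, G, S} → AAS | Gc | c | cA | cc | j.
A: inherits non-unit rules of {A} → c | cc.
G: inherits non-unit rules of {A, G} → AAS | Gc | c | cc.

S -> c | j | Gc | cA | cc | AAS; A -> c | cc; G -> c | Gc | cc | AAS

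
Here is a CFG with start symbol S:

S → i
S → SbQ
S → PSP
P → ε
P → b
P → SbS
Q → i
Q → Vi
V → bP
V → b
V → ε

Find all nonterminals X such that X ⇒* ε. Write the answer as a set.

Directly nullable (have an ε-rule): {P, V}.
Not nullable: Q, S — each has a terminal in every rule's right-hand side or depends on a non-nullable symbol.

{P, V}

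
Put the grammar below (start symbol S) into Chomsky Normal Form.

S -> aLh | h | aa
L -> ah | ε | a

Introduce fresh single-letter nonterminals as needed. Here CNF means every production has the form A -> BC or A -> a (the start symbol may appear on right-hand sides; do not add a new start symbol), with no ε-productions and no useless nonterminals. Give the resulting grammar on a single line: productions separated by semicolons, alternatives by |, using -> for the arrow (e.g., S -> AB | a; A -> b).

S -> h | AA | AB | AC; A -> a; B -> h; C -> LB; L -> a | AB

Nullable: {L}; after ε-elimination: S -> h | aa | ah | aLh; L -> a | ah.
No unit productions to eliminate.
TERM: introduce A -> a, B -> h and substitute in every rule of length ≥2.
BIN: S -> ALB becomes S -> AC, C -> LB.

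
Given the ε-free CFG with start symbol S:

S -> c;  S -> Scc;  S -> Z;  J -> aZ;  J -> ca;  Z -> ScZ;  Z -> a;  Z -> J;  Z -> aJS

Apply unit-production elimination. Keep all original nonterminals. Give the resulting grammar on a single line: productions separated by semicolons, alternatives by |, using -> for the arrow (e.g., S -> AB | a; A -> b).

S -> a | c | aZ | ca | ScZ | Scc | aJS; J -> aZ | ca; Z -> a | aZ | ca | ScZ | aJS

Unit productions: S->Z, Z->J.
Unit pairs (A ⇒* B via units): (S,J), (S,Z), (Z,J).
S: inherits non-unit rules of {J, S, Z} → ScZ | Scc | a | aJS | aZ | c | ca.
J: inherits non-unit rules of {J} → aZ | ca.
Z: inherits non-unit rules of {J, Z} → ScZ | a | aJS | aZ | ca.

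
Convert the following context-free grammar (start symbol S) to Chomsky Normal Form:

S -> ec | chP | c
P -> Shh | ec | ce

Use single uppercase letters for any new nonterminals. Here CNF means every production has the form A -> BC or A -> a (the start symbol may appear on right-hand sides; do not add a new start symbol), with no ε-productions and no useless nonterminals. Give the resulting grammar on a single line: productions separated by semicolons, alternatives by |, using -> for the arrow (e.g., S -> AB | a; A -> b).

S -> c | BE | CB; A -> h; B -> c; C -> e; D -> AA; E -> AP; P -> BC | CB | SD

No ε-productions.
No unit productions to eliminate.
TERM: introduce B -> c, C -> e, A -> h and substitute in every rule of length ≥2.
BIN: P -> SAA becomes P -> SD, D -> AA; S -> BAP becomes S -> BE, E -> AP.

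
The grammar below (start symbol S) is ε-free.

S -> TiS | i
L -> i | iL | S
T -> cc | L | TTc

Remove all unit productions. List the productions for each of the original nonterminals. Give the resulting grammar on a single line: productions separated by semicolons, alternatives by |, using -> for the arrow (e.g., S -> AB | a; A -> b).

S -> i | TiS; L -> i | iL | TiS; T -> i | cc | iL | TTc | TiS

Unit productions: L->S, T->L.
Unit pairs (A ⇒* B via units): (L,S), (T,L), (T,S).
S: inherits non-unit rules of {S} → TiS | i.
L: inherits non-unit rules of {L, S} → TiS | i | iL.
T: inherits non-unit rules of {L, S, T} → TTc | TiS | cc | i | iL.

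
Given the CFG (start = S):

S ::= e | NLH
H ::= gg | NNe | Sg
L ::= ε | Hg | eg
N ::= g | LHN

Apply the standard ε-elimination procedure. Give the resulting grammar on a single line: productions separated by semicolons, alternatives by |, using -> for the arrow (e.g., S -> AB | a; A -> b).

Nullable set: {L}.
S -> NLH: L nullable, giving NH | NLH.
Drop L -> ε.
N -> LHN: L nullable, giving HN | LHN.
Unchanged (no nullable symbols): S -> e; H -> NNe; H -> Sg; H -> gg; L -> Hg; L -> eg; N -> g.

S -> e | NH | NLH; H -> Sg | gg | NNe; L -> Hg | eg; N -> g | HN | LHN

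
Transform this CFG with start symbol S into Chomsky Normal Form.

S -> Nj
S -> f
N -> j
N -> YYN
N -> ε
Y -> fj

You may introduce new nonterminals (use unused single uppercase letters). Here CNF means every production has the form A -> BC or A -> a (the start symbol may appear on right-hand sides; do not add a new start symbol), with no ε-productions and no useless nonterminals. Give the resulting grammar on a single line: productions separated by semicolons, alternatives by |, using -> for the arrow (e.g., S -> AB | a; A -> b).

S -> f | j | NA; A -> j; B -> f; C -> YN; N -> j | YC | YY; Y -> BA

Nullable: {N}; after ε-elimination: S -> f | j | Nj; N -> j | YY | YYN; Y -> fj.
No unit productions to eliminate.
TERM: introduce B -> f, A -> j and substitute in every rule of length ≥2.
BIN: N -> YYN becomes N -> YC, C -> YN.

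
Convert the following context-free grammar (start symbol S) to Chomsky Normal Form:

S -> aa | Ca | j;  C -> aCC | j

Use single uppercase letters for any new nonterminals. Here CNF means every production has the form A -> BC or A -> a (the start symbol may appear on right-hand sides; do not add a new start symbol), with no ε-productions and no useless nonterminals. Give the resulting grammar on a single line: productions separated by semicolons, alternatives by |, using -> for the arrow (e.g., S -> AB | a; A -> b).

No ε-productions.
No unit productions to eliminate.
TERM: introduce A -> a and substitute in every rule of length ≥2.
BIN: C -> ACC becomes C -> AB, B -> CC.

S -> j | AA | CA; A -> a; B -> CC; C -> j | AB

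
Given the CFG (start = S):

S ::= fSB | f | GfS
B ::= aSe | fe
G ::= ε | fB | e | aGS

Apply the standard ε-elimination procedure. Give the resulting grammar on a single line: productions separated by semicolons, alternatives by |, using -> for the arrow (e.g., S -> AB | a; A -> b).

Nullable set: {G}.
S -> GfS: G nullable, giving GfS | fS.
Drop G -> ε.
G -> aGS: G nullable, giving aGS | aS.
Unchanged (no nullable symbols): S -> f; S -> fSB; B -> aSe; B -> fe; G -> e; G -> fB.

S -> f | fS | GfS | fSB; B -> fe | aSe; G -> e | aS | fB | aGS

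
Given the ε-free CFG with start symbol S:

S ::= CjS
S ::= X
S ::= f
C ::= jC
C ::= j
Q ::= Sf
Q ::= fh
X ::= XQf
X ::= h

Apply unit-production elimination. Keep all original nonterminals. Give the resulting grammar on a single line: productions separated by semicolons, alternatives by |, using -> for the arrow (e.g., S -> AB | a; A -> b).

Unit productions: S->X.
Unit pairs (A ⇒* B via units): (S,X).
S: inherits non-unit rules of {S, X} → CjS | XQf | f | h.
C: inherits non-unit rules of {C} → j | jC.
Q: inherits non-unit rules of {Q} → Sf | fh.
X: inherits non-unit rules of {X} → XQf | h.

S -> f | h | CjS | XQf; C -> j | jC; Q -> Sf | fh; X -> h | XQf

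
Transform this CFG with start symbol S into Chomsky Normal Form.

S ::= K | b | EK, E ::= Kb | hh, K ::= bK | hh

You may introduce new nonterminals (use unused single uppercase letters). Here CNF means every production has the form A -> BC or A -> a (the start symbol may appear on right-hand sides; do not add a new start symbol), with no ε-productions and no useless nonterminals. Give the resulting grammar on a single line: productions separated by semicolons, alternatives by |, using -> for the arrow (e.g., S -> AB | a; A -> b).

S -> b | AK | BB | EK; A -> b; B -> h; E -> BB | KA; K -> AK | BB

No ε-productions.
After unit-elimination: S -> b | EK | bK | hh; E -> Kb | hh; K -> bK | hh.
TERM: introduce A -> b, B -> h and substitute in every rule of length ≥2.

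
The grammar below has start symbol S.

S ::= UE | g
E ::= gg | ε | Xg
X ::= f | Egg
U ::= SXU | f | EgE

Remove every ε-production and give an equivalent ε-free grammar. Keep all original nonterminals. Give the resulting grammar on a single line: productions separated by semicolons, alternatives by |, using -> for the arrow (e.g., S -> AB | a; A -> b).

S -> U | g | UE; E -> Xg | gg; U -> f | g | Eg | gE | EgE | SXU; X -> f | gg | Egg

Nullable set: {E}.
S -> UE: E nullable, giving U | UE.
Drop E -> ε.
U -> EgE: E, E nullable, giving Eg | EgE | g | gE.
X -> Egg: E nullable, giving Egg | gg.
Unchanged (no nullable symbols): S -> g; E -> Xg; E -> gg; U -> SXU; U -> f; X -> f.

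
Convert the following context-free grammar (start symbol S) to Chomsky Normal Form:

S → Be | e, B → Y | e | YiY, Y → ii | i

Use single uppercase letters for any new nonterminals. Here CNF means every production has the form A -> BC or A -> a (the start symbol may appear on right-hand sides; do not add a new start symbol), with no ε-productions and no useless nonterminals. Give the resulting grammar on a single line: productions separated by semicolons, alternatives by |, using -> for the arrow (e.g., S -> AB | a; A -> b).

S -> e | BC; A -> i; B -> e | i | AA | YD; C -> e; D -> AY; Y -> i | AA

No ε-productions.
After unit-elimination: S -> e | Be; B -> e | i | ii | YiY; Y -> i | ii.
TERM: introduce C -> e, A -> i and substitute in every rule of length ≥2.
BIN: B -> YAY becomes B -> YD, D -> AY.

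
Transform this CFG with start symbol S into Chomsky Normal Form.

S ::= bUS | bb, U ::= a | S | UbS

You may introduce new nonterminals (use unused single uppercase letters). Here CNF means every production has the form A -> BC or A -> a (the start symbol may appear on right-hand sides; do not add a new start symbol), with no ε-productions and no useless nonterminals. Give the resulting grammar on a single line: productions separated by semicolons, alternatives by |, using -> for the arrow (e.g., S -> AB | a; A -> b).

S -> AA | AB; A -> b; B -> US; C -> US; D -> AS; U -> a | AA | AC | UD

No ε-productions.
After unit-elimination: S -> bb | bUS; U -> a | bb | UbS | bUS.
TERM: introduce A -> b and substitute in every rule of length ≥2.
BIN: S -> AUS becomes S -> AB, B -> US; U -> AUS becomes U -> AC, C -> US; U -> UAS becomes U -> UD, D -> AS.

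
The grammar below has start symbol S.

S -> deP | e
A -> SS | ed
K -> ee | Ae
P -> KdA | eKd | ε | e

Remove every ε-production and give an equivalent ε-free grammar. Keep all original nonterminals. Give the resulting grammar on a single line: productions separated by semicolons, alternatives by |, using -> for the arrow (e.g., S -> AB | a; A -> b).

S -> e | de | deP; A -> SS | ed; K -> Ae | ee; P -> e | KdA | eKd

Nullable set: {P}.
S -> deP: P nullable, giving de | deP.
Drop P -> ε.
Unchanged (no nullable symbols): S -> e; A -> SS; A -> ed; K -> Ae; K -> ee; P -> KdA; P -> e; P -> eKd.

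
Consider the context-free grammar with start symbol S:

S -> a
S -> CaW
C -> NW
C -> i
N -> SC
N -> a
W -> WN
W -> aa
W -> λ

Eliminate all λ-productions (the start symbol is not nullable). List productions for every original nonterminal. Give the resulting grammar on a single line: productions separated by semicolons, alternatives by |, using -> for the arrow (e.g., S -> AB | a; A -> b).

S -> a | Ca | CaW; C -> N | i | NW; N -> a | SC; W -> N | WN | aa

Nullable set: {W}.
S -> CaW: W nullable, giving Ca | CaW.
C -> NW: W nullable, giving N | NW.
Drop W -> λ.
W -> WN: W nullable, giving N | WN.
Unchanged (no nullable symbols): S -> a; C -> i; N -> SC; N -> a; W -> aa.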